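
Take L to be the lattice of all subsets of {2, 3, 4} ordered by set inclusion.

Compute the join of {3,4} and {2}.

Under ⊆, join is union: {3,4} ∪ {2} = {2,3,4}.

{2,3,4}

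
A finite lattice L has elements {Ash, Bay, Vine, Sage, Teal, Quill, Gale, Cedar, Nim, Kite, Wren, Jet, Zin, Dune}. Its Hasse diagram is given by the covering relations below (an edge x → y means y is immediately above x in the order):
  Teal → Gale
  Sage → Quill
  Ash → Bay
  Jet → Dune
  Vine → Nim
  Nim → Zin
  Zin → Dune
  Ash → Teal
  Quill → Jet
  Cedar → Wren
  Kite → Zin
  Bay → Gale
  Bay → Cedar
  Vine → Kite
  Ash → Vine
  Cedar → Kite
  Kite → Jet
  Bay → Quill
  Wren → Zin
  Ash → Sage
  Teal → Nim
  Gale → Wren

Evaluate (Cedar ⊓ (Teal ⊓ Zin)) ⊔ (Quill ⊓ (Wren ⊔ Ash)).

Teal ∧ Zin = Teal
Cedar ∧ Teal = Ash
Wren ∨ Ash = Wren
Quill ∧ Wren = Bay
Ash ∨ Bay = Bay

Bay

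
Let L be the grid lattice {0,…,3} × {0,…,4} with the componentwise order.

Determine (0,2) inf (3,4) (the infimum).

(0,2)

In a product of chains, the meet is componentwise min, giving (0,2).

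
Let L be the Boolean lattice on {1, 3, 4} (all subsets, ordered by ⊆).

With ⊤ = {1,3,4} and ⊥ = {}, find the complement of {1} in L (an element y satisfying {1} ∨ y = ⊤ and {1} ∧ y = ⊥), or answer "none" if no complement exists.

Need y with {1} ∨ y = {1,3,4} and {1} ∧ y = {}.
Checking each element gives: {3,4}.

{3,4}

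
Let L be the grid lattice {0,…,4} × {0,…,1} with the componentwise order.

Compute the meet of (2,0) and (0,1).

Common lower bounds of {(2,0), (0,1)}: (0,0).
The greatest among these is (0,0).

(0,0)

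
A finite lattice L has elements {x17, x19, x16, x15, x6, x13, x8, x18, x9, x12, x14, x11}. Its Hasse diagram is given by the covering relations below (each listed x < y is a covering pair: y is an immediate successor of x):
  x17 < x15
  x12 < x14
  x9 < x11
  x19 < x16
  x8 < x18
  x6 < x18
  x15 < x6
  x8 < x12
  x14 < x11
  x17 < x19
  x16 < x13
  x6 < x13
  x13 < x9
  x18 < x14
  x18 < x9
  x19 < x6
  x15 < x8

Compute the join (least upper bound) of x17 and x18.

x18

Common upper bounds of {x17, x18}: x11, x14, x18, x9.
The least among these is x18.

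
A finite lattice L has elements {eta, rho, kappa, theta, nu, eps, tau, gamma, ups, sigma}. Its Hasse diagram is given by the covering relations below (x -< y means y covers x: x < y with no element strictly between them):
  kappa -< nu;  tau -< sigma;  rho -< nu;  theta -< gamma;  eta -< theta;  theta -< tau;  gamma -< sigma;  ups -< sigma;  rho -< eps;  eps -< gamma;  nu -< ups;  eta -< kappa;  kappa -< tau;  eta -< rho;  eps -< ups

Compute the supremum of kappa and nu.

nu

Common upper bounds of {kappa, nu}: nu, sigma, ups.
The least among these is nu.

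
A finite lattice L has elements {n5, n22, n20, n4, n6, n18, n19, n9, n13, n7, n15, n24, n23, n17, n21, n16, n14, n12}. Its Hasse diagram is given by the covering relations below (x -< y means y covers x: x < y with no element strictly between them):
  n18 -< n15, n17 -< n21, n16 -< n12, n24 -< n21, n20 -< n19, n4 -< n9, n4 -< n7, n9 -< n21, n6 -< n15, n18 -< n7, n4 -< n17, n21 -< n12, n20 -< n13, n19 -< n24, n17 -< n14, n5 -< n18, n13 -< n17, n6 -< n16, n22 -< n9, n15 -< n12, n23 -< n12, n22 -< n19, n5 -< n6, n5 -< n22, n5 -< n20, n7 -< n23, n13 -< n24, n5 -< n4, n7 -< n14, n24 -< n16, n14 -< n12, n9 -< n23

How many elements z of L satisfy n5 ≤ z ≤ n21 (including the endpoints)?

The interval [n5, n21] = {n13, n17, n19, n20, n21, n22, n24, n4, n5, n9}, which has 10 elements.

10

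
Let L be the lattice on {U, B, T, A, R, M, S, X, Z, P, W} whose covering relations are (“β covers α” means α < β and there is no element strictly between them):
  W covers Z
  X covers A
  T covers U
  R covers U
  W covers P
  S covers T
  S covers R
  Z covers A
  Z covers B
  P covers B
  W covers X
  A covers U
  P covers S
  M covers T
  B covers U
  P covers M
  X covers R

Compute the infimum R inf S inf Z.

Common lower bounds of {R, S, Z}: U.
The greatest among these is U.

U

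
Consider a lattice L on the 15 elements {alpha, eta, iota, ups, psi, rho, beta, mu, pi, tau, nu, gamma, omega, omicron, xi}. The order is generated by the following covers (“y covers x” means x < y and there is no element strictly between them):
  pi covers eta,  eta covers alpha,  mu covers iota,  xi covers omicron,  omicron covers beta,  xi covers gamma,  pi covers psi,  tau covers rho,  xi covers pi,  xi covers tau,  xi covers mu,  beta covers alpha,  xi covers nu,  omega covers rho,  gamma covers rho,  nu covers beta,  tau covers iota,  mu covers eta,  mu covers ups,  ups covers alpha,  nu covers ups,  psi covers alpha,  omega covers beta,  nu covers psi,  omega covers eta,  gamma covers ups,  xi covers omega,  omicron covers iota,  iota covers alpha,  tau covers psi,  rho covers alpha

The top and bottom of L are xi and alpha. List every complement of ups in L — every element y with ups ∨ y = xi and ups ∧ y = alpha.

omega, omicron, pi, tau

Need y with ups ∨ y = xi and ups ∧ y = alpha.
Checking each element gives: omega, omicron, pi, tau.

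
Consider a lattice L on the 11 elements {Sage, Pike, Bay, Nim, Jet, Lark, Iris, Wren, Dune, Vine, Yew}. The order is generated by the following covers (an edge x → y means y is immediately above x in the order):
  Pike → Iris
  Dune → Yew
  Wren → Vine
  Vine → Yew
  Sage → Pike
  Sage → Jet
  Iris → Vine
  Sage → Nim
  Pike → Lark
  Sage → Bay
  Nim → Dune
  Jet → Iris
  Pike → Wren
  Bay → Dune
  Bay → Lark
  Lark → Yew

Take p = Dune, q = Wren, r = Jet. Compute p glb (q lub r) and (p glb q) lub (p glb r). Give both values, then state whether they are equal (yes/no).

Sage; Sage; yes

q lub r = Vine, so p glb (q lub r) = Dune glb Vine = Sage.
p glb q = Sage and p glb r = Sage, so (p glb q) lub (p glb r) = Sage lub Sage = Sage.
Equal: yes.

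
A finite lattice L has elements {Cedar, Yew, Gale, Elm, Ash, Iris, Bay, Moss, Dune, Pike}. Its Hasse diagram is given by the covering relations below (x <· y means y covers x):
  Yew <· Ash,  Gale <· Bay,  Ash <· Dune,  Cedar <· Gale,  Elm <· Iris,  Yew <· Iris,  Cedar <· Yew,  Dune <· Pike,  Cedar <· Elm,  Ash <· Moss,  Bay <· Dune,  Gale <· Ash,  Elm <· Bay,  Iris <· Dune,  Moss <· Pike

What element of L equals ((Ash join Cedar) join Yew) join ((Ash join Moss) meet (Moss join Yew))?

Ash ∨ Cedar = Ash
Ash ∨ Yew = Ash
Ash ∨ Moss = Moss
Moss ∨ Yew = Moss
Moss ∧ Moss = Moss
Ash ∨ Moss = Moss

Moss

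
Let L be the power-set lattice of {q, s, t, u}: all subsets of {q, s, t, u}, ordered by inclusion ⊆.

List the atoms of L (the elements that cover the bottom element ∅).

The atoms are exactly the elements that cover ∅: {q}, {s}, {t}, {u}.

{q}, {s}, {t}, {u}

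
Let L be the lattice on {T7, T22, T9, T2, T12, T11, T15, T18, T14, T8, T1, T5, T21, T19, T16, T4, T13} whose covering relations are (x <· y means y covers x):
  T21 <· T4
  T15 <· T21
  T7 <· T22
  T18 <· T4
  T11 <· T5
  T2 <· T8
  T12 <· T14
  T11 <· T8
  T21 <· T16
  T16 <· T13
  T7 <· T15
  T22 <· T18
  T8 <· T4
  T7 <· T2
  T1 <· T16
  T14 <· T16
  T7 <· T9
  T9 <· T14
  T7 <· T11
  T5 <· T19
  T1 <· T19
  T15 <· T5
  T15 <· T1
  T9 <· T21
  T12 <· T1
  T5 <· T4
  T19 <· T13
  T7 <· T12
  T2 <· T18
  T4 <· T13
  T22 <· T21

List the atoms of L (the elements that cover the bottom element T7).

T11, T12, T15, T2, T22, T9

The atoms are exactly the elements that cover T7: T11, T12, T15, T2, T22, T9.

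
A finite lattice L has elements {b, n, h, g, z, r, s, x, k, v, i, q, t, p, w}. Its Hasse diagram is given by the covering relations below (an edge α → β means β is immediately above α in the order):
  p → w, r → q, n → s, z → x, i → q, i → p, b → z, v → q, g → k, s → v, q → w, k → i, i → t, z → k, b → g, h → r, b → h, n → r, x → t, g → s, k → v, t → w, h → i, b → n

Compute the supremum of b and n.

Common upper bounds of {b, n}: n, q, r, s, v, w.
The least among these is n.

n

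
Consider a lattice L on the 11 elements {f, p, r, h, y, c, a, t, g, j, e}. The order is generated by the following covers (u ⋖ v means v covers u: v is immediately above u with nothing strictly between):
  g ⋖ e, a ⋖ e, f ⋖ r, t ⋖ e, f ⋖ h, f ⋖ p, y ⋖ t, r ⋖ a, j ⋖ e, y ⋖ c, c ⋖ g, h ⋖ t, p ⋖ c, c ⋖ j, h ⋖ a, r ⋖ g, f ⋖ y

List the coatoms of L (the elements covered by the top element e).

The coatoms are exactly the elements covered by e: a, g, j, t.

a, g, j, t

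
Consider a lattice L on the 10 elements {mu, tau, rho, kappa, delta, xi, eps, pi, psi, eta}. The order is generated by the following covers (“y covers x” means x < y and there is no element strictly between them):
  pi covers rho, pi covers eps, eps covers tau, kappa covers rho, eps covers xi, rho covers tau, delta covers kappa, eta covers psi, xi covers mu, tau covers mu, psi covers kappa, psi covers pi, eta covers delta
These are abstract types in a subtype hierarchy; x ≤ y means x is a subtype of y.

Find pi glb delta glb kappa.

rho

Common lower bounds of {pi, delta, kappa}: mu, rho, tau.
The greatest among these is rho.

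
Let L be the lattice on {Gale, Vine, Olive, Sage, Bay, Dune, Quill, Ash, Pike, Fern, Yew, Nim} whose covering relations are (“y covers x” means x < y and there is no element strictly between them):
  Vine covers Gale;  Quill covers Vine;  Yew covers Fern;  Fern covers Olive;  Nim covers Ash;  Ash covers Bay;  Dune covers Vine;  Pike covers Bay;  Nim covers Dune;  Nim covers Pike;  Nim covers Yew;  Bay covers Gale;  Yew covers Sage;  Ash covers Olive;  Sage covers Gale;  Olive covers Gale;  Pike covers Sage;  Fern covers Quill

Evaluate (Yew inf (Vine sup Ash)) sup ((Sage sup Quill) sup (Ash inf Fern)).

Yew

Vine ∨ Ash = Nim
Yew ∧ Nim = Yew
Sage ∨ Quill = Yew
Ash ∧ Fern = Olive
Yew ∨ Olive = Yew
Yew ∨ Yew = Yew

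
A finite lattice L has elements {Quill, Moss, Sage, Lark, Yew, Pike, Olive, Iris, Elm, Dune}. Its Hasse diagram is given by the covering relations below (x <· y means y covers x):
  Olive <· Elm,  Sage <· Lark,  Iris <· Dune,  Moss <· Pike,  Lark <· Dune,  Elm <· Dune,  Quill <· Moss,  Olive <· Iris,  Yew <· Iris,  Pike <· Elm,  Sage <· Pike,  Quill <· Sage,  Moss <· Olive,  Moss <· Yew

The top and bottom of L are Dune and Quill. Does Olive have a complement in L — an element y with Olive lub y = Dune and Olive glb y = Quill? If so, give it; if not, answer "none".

Need y with Olive ∨ y = Dune and Olive ∧ y = Quill.
Checking each element gives: Lark.

Lark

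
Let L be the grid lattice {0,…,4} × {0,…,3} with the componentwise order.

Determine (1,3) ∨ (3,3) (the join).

(3,3)

In a product of chains, the join is componentwise max, giving (3,3).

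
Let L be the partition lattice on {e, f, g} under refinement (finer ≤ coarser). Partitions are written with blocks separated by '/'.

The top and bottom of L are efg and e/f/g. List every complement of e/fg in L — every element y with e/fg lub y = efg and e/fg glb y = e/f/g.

Need y with e/fg ∨ y = efg and e/fg ∧ y = e/f/g.
Checking each element gives: ef/g, eg/f.

ef/g, eg/f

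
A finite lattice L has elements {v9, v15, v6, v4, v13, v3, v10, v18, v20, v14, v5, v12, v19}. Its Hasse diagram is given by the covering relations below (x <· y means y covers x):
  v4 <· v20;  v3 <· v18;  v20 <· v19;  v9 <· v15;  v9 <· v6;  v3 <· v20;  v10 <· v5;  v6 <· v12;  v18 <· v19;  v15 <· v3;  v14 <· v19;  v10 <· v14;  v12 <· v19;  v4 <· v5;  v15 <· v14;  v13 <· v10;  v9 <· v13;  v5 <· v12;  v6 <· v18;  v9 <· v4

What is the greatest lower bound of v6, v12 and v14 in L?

Common lower bounds of {v6, v12, v14}: v9.
The greatest among these is v9.

v9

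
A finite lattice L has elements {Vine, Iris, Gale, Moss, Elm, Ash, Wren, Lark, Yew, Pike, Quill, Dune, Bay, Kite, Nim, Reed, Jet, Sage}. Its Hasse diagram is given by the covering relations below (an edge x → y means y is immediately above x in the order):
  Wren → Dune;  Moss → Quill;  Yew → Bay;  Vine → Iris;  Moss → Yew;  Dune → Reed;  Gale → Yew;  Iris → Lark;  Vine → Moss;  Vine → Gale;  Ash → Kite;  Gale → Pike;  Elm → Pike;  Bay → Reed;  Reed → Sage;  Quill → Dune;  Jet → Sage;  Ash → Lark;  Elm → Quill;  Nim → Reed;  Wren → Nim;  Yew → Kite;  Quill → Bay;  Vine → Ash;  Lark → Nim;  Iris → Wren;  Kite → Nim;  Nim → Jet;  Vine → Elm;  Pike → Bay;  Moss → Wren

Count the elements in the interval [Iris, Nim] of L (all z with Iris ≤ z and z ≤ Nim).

The interval [Iris, Nim] = {Iris, Lark, Nim, Wren}, which has 4 elements.

4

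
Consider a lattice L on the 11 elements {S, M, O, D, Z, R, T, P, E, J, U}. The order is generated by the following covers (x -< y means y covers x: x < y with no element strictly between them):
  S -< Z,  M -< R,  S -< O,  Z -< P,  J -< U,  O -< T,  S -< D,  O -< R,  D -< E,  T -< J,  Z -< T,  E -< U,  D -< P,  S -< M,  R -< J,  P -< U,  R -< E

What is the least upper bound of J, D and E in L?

Common upper bounds of {J, D, E}: U.
The least among these is U.

U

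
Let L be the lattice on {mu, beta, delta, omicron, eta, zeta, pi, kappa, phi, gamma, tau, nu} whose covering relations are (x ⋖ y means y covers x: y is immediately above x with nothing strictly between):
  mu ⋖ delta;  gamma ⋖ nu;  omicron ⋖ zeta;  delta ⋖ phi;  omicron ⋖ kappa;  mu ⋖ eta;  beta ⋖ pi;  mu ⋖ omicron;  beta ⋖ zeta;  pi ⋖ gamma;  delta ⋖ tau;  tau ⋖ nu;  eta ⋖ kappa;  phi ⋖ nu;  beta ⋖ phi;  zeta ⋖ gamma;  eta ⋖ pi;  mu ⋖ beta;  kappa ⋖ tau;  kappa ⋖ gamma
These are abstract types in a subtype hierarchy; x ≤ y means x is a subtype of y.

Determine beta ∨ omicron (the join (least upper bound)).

zeta

Common upper bounds of {beta, omicron}: gamma, nu, zeta.
The least among these is zeta.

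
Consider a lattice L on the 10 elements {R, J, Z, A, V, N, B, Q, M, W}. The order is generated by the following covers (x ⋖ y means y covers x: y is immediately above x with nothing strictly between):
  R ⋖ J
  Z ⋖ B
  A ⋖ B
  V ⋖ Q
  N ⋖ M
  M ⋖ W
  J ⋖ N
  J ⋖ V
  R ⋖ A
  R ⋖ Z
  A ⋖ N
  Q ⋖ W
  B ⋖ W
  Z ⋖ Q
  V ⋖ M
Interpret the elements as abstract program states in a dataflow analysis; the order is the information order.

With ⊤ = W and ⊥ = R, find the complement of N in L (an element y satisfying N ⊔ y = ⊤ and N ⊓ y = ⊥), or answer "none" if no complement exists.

Need y with N ∨ y = W and N ∧ y = R.
Checking each element gives: Z.

Z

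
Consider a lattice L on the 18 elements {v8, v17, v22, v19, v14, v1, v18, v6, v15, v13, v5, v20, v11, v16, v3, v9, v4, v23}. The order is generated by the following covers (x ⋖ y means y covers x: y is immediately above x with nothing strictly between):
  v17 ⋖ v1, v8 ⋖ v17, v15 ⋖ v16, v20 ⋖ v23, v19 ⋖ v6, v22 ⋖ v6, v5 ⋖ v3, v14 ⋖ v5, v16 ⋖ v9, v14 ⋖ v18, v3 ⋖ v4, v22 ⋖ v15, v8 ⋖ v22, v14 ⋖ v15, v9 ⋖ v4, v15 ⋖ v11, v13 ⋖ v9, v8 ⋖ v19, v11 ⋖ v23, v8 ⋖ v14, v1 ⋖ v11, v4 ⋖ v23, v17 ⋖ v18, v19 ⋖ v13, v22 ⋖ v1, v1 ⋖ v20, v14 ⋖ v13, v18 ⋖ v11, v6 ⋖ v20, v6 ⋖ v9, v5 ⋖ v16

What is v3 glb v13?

v14

Common lower bounds of {v3, v13}: v14, v8.
The greatest among these is v14.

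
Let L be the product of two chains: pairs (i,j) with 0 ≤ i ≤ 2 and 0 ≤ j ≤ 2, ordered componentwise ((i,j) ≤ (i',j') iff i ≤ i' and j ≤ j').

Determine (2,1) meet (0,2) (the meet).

(0,1)

Common lower bounds of {(2,1), (0,2)}: (0,0), (0,1).
The greatest among these is (0,1).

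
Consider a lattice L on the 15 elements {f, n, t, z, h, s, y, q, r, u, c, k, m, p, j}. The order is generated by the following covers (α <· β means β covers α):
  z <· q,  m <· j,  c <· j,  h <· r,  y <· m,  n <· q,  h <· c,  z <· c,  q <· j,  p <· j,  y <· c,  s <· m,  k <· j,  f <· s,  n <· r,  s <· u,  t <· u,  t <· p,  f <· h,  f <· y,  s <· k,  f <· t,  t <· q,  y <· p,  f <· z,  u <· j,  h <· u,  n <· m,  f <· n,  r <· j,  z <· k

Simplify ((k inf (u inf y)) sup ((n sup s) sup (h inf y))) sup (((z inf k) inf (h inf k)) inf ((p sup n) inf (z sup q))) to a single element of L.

m

u ∧ y = f
k ∧ f = f
n ∨ s = m
h ∧ y = f
m ∨ f = m
f ∨ m = m
z ∧ k = z
h ∧ k = f
z ∧ f = f
p ∨ n = j
z ∨ q = q
j ∧ q = q
f ∧ q = f
m ∨ f = m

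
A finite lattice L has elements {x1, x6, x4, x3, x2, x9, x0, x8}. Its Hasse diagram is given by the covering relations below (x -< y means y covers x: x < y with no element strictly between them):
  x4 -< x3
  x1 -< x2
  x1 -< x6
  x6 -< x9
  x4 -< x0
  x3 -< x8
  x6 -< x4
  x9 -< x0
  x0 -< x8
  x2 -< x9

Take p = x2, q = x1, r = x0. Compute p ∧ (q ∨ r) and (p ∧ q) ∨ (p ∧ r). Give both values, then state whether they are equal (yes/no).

q ∨ r = x0, so p ∧ (q ∨ r) = x2 ∧ x0 = x2.
p ∧ q = x1 and p ∧ r = x2, so (p ∧ q) ∨ (p ∧ r) = x1 ∨ x2 = x2.
Equal: yes.

x2; x2; yes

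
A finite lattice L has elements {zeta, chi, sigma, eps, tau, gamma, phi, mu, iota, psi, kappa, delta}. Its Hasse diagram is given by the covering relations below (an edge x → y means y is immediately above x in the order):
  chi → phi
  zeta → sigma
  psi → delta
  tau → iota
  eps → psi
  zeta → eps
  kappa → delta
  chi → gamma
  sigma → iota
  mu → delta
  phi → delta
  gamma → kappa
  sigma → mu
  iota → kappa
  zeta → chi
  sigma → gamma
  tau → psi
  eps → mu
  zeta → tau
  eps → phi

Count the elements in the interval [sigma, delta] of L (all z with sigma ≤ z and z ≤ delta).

The interval [sigma, delta] = {delta, gamma, iota, kappa, mu, sigma}, which has 6 elements.

6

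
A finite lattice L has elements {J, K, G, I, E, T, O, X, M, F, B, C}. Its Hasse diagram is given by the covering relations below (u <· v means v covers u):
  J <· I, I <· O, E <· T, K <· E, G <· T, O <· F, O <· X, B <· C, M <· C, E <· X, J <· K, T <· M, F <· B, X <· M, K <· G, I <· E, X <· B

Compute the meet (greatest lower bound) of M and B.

X

Common lower bounds of {M, B}: E, I, J, K, O, X.
The greatest among these is X.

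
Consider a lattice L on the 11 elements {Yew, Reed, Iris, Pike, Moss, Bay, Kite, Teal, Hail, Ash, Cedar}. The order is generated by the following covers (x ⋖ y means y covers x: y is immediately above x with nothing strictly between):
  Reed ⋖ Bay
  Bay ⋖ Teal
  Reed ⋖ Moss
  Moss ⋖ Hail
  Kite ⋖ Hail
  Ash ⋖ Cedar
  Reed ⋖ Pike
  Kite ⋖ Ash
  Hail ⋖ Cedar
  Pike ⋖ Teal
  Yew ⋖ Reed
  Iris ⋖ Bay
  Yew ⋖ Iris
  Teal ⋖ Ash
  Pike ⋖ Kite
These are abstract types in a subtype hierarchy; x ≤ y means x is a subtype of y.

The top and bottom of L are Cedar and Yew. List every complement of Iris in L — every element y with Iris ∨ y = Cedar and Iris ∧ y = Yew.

Hail, Moss

Need y with Iris ∨ y = Cedar and Iris ∧ y = Yew.
Checking each element gives: Hail, Moss.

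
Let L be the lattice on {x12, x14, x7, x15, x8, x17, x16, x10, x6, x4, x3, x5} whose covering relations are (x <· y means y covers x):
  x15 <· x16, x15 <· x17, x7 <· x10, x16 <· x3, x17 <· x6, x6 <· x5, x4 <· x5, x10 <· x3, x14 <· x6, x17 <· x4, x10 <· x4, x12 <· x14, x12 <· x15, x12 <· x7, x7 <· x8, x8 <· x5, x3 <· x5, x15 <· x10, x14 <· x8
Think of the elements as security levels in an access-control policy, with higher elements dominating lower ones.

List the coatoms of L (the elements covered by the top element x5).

x3, x4, x6, x8

The coatoms are exactly the elements covered by x5: x3, x4, x6, x8.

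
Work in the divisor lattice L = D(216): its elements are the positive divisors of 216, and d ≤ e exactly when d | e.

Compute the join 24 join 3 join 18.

72

Common upper bounds of {24, 3, 18}: 216, 72.
The least among these is 72.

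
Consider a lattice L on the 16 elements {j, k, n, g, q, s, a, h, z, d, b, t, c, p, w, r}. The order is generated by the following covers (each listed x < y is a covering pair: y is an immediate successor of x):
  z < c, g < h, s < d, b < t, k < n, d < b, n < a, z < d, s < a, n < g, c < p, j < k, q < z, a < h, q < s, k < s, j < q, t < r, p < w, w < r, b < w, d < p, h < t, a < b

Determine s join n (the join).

a

Common upper bounds of {s, n}: a, b, h, r, t, w.
The least among these is a.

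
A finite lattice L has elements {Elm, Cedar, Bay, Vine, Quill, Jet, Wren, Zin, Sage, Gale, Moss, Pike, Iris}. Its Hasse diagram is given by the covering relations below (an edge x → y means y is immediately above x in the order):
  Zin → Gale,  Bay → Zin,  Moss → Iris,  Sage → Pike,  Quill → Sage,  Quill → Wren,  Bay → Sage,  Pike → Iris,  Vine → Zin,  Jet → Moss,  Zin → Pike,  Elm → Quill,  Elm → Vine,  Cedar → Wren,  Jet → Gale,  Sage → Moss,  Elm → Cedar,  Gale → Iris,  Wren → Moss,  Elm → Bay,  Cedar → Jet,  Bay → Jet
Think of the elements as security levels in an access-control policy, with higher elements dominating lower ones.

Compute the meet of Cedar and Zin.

Elm

Common lower bounds of {Cedar, Zin}: Elm.
The greatest among these is Elm.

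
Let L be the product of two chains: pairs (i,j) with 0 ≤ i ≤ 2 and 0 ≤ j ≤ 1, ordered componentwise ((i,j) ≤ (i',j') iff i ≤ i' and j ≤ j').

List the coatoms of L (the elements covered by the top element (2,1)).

(1,1), (2,0)

The coatoms are exactly the elements covered by (2,1): (1,1), (2,0).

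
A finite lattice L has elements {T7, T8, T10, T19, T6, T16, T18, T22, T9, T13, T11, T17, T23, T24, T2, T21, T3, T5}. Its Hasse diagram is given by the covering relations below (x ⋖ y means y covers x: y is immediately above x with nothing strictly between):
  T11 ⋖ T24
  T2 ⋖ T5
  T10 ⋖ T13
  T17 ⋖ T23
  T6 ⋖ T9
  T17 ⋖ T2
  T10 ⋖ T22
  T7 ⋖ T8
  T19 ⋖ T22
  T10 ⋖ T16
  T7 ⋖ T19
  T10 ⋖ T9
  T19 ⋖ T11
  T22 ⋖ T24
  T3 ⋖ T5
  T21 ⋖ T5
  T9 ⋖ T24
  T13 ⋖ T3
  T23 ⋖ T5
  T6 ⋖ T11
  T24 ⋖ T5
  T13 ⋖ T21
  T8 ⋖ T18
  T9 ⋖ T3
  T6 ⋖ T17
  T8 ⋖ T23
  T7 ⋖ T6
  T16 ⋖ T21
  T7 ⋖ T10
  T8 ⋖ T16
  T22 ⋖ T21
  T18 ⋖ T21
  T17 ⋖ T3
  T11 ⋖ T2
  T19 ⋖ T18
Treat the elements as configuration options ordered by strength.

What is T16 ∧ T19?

T7

Common lower bounds of {T16, T19}: T7.
The greatest among these is T7.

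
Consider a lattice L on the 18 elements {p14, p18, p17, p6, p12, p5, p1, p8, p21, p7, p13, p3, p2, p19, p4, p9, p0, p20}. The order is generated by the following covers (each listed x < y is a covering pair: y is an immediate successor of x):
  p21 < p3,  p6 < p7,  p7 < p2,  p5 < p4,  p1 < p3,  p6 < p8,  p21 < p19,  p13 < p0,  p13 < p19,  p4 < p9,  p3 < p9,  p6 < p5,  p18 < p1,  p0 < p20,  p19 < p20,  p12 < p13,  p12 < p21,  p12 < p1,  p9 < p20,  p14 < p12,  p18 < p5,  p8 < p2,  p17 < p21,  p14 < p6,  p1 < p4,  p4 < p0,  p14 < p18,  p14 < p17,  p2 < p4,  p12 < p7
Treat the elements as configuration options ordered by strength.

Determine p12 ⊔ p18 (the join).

p1

Common upper bounds of {p12, p18}: p0, p1, p20, p3, p4, p9.
The least among these is p1.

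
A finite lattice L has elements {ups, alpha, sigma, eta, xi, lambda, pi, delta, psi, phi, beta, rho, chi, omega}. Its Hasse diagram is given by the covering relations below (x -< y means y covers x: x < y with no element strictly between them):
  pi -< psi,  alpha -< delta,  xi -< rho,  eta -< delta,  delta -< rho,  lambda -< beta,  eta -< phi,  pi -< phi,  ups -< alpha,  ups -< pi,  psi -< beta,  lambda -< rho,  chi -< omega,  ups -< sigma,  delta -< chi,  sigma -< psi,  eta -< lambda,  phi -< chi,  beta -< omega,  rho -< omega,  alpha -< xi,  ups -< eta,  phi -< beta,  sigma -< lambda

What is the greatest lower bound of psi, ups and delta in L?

ups

Common lower bounds of {psi, ups, delta}: ups.
The greatest among these is ups.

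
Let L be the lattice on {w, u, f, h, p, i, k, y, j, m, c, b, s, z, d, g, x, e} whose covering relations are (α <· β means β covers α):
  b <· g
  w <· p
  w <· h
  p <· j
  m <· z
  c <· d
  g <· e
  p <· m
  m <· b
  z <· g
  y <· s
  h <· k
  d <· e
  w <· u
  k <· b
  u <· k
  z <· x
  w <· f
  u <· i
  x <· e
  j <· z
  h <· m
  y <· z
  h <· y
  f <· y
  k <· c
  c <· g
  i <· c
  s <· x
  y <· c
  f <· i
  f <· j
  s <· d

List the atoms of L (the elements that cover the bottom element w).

f, h, p, u

The atoms are exactly the elements that cover w: f, h, p, u.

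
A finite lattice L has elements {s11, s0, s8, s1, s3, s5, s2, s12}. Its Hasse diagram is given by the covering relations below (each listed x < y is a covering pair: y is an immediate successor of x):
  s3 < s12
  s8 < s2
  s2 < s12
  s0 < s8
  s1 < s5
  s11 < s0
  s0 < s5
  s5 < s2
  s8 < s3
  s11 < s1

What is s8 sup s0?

Common upper bounds of {s8, s0}: s12, s2, s3, s8.
The least among these is s8.

s8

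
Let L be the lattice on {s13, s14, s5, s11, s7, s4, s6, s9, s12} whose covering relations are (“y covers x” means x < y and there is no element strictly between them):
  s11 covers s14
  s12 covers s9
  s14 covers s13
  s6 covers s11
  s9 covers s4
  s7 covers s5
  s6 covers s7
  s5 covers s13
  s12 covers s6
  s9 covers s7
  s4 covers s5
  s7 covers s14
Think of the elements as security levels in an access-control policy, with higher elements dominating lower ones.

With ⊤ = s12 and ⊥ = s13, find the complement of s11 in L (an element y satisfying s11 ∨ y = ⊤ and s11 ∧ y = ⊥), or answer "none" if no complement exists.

Need y with s11 ∨ y = s12 and s11 ∧ y = s13.
Checking each element gives: s4.

s4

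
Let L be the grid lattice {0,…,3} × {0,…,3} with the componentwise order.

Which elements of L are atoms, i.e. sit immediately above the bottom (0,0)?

(0,1), (1,0)

The atoms are exactly the elements that cover (0,0): (0,1), (1,0).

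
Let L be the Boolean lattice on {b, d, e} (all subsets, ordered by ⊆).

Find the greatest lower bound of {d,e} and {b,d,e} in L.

Common lower bounds of {{d,e}, {b,d,e}}: {d,e}, {d}, {e}, ∅.
The greatest among these is {d,e}.

{d,e}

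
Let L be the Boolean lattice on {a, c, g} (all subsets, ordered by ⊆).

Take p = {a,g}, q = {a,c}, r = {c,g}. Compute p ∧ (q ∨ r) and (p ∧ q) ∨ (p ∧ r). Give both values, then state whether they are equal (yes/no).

q ∨ r = {a,c,g}, so p ∧ (q ∨ r) = {a,g} ∧ {a,c,g} = {a,g}.
p ∧ q = {a} and p ∧ r = {g}, so (p ∧ q) ∨ (p ∧ r) = {a} ∨ {g} = {a,g}.
Equal: yes.

{a,g}; {a,g}; yes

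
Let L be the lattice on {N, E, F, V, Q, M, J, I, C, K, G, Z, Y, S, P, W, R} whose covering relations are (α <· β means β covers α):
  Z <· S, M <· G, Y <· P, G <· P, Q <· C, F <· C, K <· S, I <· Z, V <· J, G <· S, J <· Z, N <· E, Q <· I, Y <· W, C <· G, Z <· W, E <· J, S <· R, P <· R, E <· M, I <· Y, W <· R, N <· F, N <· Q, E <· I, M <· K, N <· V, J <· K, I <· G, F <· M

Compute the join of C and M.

G

Common upper bounds of {C, M}: G, P, R, S.
The least among these is G.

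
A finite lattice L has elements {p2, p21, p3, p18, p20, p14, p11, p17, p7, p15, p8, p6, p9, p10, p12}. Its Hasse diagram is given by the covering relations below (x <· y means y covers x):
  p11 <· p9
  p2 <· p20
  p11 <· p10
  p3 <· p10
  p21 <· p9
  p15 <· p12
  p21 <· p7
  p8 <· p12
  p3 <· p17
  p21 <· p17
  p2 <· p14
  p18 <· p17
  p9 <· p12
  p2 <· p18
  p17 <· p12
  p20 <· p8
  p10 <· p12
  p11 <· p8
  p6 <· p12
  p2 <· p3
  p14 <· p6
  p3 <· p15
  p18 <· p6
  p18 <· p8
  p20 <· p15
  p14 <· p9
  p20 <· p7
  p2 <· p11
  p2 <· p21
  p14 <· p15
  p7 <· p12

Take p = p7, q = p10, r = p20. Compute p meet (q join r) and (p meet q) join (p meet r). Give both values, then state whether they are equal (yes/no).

q join r = p12, so p meet (q join r) = p7 meet p12 = p7.
p meet q = p2 and p meet r = p20, so (p meet q) join (p meet r) = p2 join p20 = p20.
Equal: no.

p7; p20; no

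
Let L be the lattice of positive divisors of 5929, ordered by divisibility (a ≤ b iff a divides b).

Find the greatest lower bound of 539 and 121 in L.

11

In the divisibility order, the meet is the greatest common divisor: gcd(539, 121) = 11.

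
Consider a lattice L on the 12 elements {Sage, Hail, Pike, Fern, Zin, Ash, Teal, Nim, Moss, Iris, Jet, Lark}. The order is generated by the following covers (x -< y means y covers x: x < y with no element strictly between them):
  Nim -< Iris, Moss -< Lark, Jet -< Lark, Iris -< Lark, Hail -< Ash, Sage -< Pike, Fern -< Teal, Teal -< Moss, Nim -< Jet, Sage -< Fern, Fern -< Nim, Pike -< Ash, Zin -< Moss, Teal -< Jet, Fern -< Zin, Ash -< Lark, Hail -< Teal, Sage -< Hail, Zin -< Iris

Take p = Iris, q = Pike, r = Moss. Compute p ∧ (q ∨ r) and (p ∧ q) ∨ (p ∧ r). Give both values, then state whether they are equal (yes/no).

Iris; Zin; no

q ∨ r = Lark, so p ∧ (q ∨ r) = Iris ∧ Lark = Iris.
p ∧ q = Sage and p ∧ r = Zin, so (p ∧ q) ∨ (p ∧ r) = Sage ∨ Zin = Zin.
Equal: no.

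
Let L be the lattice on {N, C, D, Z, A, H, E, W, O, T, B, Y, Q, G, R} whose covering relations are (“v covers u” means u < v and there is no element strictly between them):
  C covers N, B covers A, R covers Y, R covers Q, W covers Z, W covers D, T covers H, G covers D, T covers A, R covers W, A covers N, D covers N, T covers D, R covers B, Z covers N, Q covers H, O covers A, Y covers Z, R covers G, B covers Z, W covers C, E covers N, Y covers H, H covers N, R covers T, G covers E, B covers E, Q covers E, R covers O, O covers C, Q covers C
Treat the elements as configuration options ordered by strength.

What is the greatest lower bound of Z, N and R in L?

N

Common lower bounds of {Z, N, R}: N.
The greatest among these is N.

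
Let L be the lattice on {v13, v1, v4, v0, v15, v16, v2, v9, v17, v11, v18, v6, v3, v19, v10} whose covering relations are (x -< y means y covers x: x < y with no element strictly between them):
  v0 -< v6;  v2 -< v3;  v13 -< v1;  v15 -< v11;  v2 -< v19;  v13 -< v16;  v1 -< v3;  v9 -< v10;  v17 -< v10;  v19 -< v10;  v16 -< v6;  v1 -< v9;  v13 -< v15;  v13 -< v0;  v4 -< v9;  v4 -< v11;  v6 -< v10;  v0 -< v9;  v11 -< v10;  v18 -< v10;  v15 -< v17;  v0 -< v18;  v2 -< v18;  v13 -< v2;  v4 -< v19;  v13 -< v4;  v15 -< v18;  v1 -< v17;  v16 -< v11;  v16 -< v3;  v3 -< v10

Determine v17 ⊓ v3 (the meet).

v1

Common lower bounds of {v17, v3}: v1, v13.
The greatest among these is v1.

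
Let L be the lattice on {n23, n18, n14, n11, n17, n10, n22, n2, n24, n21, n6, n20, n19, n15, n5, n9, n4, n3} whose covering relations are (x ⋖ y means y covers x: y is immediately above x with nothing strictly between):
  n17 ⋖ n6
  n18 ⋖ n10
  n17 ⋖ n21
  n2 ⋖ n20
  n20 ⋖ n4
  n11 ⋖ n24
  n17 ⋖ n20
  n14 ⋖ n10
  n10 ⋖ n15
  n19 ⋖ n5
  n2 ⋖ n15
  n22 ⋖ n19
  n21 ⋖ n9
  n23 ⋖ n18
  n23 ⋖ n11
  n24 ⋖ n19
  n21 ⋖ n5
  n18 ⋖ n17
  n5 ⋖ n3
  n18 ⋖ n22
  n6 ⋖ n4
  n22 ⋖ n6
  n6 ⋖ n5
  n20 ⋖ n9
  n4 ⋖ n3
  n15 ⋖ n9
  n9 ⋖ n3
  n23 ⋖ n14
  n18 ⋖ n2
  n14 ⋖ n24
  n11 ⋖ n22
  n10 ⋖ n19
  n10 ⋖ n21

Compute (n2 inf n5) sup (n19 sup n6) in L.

n5

n2 ∧ n5 = n18
n19 ∨ n6 = n5
n18 ∨ n5 = n5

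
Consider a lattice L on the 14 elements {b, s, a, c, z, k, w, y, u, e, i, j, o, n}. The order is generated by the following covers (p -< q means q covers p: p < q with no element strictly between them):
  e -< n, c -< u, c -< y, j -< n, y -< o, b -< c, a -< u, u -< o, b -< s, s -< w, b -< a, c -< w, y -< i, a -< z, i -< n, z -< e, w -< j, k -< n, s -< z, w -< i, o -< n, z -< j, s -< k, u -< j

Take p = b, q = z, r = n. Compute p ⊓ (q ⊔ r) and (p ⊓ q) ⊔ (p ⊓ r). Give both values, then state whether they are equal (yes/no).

q ⊔ r = n, so p ⊓ (q ⊔ r) = b ⊓ n = b.
p ⊓ q = b and p ⊓ r = b, so (p ⊓ q) ⊔ (p ⊓ r) = b ⊔ b = b.
Equal: yes.

b; b; yes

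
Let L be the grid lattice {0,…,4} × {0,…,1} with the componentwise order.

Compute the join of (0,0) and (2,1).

Common upper bounds of {(0,0), (2,1)}: (2,1), (3,1), (4,1).
The least among these is (2,1).

(2,1)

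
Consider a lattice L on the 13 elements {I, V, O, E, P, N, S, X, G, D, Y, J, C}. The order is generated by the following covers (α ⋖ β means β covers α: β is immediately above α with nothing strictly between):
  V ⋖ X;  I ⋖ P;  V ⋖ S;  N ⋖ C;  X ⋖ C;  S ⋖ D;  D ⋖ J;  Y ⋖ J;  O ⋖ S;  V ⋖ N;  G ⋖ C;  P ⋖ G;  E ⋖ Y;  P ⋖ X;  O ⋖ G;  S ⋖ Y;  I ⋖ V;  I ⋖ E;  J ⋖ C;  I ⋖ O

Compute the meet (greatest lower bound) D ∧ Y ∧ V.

V

Common lower bounds of {D, Y, V}: I, V.
The greatest among these is V.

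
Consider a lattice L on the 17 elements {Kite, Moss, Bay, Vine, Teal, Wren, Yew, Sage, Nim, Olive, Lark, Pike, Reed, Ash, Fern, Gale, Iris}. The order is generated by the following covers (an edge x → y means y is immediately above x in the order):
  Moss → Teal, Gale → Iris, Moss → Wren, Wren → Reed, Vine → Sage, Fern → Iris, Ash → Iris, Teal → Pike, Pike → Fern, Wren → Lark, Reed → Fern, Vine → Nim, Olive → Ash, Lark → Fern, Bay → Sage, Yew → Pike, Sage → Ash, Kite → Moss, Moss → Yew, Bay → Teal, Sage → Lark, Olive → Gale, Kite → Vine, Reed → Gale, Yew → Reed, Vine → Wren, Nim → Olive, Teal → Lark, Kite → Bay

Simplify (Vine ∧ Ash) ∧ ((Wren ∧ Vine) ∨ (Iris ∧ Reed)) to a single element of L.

Vine

Vine ∧ Ash = Vine
Wren ∧ Vine = Vine
Iris ∧ Reed = Reed
Vine ∨ Reed = Reed
Vine ∧ Reed = Vine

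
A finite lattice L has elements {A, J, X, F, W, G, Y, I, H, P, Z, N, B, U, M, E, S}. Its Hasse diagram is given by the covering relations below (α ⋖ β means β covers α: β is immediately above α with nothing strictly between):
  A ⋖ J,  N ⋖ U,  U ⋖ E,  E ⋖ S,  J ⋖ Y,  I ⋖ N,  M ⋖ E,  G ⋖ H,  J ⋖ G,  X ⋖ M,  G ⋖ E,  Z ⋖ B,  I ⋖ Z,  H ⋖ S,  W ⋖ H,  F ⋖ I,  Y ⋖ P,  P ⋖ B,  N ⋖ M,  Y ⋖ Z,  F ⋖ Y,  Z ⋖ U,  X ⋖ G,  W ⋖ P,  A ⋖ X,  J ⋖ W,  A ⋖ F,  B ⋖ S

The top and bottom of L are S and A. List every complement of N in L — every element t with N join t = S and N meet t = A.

Need t with N ∨ t = S and N ∧ t = A.
Checking each element gives: H, W.

H, W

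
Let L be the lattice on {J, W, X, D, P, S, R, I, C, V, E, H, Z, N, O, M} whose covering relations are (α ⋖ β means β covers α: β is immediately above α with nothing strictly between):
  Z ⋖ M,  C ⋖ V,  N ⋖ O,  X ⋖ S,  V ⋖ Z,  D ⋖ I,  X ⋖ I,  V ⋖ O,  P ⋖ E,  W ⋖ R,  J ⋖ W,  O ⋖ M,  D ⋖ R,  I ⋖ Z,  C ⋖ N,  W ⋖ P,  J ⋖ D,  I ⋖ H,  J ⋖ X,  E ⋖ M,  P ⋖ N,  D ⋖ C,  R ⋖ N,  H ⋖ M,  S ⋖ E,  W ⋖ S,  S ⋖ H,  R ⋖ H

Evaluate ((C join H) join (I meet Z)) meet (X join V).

C ∨ H = M
I ∧ Z = I
M ∨ I = M
X ∨ V = Z
M ∧ Z = Z

Z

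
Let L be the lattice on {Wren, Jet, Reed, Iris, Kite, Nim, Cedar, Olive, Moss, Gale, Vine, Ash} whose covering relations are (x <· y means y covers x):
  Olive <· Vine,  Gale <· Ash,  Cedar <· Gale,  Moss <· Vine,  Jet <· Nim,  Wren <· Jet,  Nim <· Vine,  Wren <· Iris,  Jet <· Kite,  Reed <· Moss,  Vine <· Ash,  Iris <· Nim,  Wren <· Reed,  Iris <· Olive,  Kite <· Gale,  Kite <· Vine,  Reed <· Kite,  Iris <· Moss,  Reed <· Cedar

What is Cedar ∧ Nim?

Wren

Common lower bounds of {Cedar, Nim}: Wren.
The greatest among these is Wren.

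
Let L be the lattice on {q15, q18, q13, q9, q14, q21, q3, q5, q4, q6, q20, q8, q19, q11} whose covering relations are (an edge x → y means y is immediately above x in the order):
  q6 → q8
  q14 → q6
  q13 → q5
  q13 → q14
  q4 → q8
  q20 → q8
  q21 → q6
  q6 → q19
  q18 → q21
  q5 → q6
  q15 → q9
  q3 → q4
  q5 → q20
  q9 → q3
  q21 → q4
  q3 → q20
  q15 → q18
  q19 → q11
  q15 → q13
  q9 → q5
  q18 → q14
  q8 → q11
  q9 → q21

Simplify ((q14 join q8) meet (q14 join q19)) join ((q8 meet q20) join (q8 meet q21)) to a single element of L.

q14 ∨ q8 = q8
q14 ∨ q19 = q19
q8 ∧ q19 = q6
q8 ∧ q20 = q20
q8 ∧ q21 = q21
q20 ∨ q21 = q8
q6 ∨ q8 = q8

q8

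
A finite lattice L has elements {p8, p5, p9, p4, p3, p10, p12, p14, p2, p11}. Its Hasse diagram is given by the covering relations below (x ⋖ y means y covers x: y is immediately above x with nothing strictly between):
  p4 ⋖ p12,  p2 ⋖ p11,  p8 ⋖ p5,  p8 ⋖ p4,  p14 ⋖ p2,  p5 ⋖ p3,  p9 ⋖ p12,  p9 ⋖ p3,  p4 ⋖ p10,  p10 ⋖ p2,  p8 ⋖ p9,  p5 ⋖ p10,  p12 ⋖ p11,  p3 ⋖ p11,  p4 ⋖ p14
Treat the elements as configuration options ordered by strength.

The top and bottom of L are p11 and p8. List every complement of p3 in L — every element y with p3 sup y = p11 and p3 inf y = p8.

p14, p4

Need y with p3 ∨ y = p11 and p3 ∧ y = p8.
Checking each element gives: p14, p4.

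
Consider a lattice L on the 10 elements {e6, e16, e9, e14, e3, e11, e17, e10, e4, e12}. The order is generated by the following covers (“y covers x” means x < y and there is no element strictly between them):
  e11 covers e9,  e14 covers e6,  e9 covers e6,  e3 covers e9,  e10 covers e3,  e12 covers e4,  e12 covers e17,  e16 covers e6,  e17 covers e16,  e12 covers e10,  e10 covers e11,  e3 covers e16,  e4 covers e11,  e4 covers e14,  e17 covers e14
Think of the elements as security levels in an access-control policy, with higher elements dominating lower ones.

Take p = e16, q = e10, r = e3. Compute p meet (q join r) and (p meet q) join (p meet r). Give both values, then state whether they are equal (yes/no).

e16; e16; yes

q join r = e10, so p meet (q join r) = e16 meet e10 = e16.
p meet q = e16 and p meet r = e16, so (p meet q) join (p meet r) = e16 join e16 = e16.
Equal: yes.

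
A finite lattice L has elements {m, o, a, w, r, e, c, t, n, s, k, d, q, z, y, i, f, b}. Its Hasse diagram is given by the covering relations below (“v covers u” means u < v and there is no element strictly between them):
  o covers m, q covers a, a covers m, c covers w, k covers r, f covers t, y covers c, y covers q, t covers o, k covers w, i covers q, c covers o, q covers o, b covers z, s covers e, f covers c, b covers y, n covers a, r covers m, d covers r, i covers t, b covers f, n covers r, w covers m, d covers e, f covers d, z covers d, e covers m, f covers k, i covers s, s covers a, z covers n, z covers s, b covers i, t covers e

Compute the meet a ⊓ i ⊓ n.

a

Common lower bounds of {a, i, n}: a, m.
The greatest among these is a.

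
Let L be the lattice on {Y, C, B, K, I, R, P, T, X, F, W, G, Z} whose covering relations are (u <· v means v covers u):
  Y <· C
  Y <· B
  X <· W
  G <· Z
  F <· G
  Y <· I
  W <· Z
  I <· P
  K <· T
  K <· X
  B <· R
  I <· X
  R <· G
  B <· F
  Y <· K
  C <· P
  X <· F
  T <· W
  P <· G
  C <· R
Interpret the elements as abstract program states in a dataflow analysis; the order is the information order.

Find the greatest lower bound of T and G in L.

K

Common lower bounds of {T, G}: K, Y.
The greatest among these is K.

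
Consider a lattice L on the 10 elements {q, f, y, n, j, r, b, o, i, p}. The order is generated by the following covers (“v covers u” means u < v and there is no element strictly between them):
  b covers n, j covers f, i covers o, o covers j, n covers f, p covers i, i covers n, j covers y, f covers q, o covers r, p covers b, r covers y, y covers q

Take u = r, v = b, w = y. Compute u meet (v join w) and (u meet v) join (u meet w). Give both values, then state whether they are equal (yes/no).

v join w = p, so u meet (v join w) = r meet p = r.
u meet v = q and u meet w = y, so (u meet v) join (u meet w) = q join y = y.
Equal: no.

r; y; no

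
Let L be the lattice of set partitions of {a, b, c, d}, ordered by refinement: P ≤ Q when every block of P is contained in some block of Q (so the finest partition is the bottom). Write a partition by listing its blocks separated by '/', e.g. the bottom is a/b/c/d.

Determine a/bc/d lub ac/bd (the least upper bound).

The join of a/bc/d and ac/bd merges any blocks that overlap across the partitions, giving abcd.

abcd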